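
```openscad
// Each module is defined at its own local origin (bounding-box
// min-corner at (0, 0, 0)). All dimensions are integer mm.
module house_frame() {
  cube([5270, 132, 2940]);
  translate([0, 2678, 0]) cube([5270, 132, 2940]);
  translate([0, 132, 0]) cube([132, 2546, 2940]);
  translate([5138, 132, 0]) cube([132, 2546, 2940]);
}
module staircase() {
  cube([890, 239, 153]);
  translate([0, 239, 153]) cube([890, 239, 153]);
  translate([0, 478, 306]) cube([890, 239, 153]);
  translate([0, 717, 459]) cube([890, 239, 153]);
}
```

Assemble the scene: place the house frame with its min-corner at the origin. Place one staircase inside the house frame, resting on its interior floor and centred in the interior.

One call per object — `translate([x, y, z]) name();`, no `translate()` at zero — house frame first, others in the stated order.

house_frame();
translate([2190, 927, 0]) staircase();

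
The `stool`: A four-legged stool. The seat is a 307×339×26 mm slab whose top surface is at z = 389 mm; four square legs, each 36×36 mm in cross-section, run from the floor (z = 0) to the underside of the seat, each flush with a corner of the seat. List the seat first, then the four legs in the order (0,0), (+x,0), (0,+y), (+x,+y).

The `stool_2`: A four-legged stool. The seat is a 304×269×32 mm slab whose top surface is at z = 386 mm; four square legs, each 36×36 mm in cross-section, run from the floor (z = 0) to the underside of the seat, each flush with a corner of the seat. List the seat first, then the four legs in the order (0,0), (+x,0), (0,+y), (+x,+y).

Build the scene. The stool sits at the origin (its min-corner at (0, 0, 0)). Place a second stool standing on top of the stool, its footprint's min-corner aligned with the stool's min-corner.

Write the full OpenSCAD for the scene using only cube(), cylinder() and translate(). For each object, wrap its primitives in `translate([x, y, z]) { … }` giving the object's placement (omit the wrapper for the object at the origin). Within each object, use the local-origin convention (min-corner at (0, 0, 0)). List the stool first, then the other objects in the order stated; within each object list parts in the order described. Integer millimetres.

translate([0, 0, 363]) cube([307, 339, 26]);
cube([36, 36, 363]);
translate([271, 0, 0]) cube([36, 36, 363]);
translate([0, 303, 0]) cube([36, 36, 363]);
translate([271, 303, 0]) cube([36, 36, 363]);
translate([0, 0, 389]) {
  translate([0, 0, 354]) cube([304, 269, 32]);
  cube([36, 36, 354]);
  translate([268, 0, 0]) cube([36, 36, 354]);
  translate([0, 233, 0]) cube([36, 36, 354]);
  translate([268, 233, 0]) cube([36, 36, 354]);
}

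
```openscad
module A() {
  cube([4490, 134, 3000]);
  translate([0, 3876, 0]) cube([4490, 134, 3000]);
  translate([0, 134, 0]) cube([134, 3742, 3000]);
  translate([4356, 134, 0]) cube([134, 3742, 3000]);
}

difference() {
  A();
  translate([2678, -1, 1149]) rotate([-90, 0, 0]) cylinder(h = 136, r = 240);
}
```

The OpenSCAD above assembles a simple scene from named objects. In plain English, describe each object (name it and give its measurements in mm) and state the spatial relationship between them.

A is the wall frame of a small rectangular building: four walls, each 3000 mm tall and 134 mm thick, enclosing a footprint 4490 mm (x) by 4010 mm (y) outside-to-outside, with no floor or roof. The front and back walls (the −y and +y sides) span the full width; the two side walls fit between them.

The house frame has a circular hole of radius 240 mm through its front wall, centred at (x = 2678, z = 1149).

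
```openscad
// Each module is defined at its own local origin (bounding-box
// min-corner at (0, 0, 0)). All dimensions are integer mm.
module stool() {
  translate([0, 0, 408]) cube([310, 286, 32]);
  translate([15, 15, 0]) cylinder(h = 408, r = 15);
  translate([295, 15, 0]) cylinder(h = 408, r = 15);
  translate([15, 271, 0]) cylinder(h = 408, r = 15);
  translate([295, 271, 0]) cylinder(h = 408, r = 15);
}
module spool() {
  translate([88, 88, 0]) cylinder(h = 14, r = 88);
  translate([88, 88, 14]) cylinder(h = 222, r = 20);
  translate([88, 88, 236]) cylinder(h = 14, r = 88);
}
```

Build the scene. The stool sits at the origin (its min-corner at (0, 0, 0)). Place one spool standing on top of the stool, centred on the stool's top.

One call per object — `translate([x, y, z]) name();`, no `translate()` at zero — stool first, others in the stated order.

stool();
translate([67, 55, 440]) spool();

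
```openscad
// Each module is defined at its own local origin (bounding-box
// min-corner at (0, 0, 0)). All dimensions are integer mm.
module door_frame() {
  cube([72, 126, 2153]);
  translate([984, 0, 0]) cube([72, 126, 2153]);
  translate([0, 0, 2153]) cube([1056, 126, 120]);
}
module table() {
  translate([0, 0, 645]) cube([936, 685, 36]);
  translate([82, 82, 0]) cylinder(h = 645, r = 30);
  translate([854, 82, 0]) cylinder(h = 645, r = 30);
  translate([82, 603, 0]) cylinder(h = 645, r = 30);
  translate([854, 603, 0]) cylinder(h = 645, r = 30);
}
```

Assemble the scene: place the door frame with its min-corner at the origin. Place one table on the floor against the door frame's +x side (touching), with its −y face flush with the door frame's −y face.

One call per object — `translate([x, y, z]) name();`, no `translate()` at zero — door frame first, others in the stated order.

door_frame();
translate([1056, 0, 0]) table();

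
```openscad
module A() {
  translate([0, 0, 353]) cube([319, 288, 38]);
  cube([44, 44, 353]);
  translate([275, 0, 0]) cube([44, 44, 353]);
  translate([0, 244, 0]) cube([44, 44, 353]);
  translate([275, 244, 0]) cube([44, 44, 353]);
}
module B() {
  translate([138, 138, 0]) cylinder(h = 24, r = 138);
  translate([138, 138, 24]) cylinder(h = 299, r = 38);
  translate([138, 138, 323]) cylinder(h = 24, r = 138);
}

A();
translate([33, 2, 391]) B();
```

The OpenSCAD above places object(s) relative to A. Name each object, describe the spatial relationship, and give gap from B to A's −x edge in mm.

The spool's min-x is at 33; the stool's min-x is 0; gap = 33 mm.

A is a stool. B is a spool. The spool is on top of the stool. The gap from the spool to the stool's −x edge is 33 mm.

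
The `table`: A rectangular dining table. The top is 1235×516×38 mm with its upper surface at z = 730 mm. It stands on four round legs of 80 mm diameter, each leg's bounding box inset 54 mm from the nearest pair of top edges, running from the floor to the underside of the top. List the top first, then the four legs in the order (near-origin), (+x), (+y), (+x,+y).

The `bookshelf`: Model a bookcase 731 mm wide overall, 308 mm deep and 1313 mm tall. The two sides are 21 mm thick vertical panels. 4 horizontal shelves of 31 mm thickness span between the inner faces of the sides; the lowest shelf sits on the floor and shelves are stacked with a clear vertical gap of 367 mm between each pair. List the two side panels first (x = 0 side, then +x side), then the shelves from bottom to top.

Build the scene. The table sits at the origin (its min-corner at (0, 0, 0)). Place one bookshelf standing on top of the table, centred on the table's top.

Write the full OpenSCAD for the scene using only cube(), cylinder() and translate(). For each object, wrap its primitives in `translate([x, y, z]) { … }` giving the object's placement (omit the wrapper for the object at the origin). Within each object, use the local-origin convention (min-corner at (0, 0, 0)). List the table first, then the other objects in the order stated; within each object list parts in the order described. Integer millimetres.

translate([0, 0, 692]) cube([1235, 516, 38]);
translate([94, 94, 0]) cylinder(h = 692, r = 40);
translate([1141, 94, 0]) cylinder(h = 692, r = 40);
translate([94, 422, 0]) cylinder(h = 692, r = 40);
translate([1141, 422, 0]) cylinder(h = 692, r = 40);
translate([252, 104, 730]) {
  cube([21, 308, 1313]);
  translate([710, 0, 0]) cube([21, 308, 1313]);
  translate([21, 0, 0]) cube([689, 308, 31]);
  translate([21, 0, 398]) cube([689, 308, 31]);
  translate([21, 0, 796]) cube([689, 308, 31]);
  translate([21, 0, 1194]) cube([689, 308, 31]);
}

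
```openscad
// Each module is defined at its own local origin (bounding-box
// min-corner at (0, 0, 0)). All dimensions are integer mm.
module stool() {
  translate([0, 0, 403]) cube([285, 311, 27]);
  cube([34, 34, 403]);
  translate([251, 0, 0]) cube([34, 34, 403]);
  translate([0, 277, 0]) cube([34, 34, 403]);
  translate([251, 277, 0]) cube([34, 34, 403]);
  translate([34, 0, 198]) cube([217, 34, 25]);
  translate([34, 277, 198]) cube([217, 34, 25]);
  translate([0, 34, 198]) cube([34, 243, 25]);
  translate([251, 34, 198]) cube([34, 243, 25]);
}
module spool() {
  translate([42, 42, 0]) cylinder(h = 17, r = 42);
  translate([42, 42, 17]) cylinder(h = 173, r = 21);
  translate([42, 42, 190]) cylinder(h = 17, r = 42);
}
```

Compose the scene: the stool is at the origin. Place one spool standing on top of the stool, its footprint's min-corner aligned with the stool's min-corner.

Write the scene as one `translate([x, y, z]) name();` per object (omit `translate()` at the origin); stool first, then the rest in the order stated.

stool();
translate([0, 0, 430]) spool();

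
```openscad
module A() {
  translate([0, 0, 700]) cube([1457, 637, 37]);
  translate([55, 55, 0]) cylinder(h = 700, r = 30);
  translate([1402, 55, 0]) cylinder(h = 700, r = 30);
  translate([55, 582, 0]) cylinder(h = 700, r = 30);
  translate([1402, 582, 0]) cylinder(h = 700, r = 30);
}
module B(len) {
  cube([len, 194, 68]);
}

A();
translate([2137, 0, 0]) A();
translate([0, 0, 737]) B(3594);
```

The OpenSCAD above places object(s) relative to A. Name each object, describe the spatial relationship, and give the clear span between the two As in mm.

Second table starts at x = 2137; first ends at x = 1457; clear span = 2137 − 1457 = 680 mm.

A is a table. B is a beam. A beam spans the tops of two tables. The clear span between the two tables is 680 mm.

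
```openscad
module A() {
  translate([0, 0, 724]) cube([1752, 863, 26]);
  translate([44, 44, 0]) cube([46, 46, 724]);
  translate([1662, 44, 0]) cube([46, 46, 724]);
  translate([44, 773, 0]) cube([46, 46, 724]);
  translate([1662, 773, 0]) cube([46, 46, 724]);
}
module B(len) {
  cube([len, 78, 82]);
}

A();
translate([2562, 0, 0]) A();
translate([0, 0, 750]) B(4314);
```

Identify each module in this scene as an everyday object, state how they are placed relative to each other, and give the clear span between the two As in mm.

Second table starts at x = 2562; first ends at x = 1752; clear span = 2562 − 1752 = 810 mm.

A is a table. B is a beam. A beam spans the tops of two tables. The clear span between the two tables is 810 mm.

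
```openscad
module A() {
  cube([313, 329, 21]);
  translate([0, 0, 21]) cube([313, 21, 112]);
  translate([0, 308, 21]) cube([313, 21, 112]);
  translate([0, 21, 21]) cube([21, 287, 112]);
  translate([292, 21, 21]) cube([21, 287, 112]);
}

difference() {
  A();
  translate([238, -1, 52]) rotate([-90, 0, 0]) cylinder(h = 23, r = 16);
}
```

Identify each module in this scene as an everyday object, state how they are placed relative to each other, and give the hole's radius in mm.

A is an open box. The open box has a circular hole through its front wall. The hole's radius is 16 mm.

The subtracted cylinder has r = 16 mm.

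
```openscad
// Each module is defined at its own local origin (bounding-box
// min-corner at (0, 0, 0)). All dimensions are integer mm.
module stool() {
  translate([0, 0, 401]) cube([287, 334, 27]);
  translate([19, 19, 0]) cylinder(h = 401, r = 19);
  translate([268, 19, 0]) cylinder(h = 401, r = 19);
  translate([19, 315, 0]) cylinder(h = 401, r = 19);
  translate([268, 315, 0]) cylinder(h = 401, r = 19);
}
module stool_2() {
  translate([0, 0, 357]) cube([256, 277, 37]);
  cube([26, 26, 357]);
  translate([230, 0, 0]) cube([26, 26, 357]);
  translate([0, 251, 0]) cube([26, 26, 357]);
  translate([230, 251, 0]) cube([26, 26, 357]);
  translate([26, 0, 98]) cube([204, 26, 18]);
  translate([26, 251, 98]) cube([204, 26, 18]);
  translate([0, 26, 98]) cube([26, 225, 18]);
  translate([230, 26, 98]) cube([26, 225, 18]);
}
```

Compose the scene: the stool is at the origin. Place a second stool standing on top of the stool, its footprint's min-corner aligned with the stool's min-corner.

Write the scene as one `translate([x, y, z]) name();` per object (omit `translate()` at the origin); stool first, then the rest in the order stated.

stool();
translate([0, 0, 428]) stool_2();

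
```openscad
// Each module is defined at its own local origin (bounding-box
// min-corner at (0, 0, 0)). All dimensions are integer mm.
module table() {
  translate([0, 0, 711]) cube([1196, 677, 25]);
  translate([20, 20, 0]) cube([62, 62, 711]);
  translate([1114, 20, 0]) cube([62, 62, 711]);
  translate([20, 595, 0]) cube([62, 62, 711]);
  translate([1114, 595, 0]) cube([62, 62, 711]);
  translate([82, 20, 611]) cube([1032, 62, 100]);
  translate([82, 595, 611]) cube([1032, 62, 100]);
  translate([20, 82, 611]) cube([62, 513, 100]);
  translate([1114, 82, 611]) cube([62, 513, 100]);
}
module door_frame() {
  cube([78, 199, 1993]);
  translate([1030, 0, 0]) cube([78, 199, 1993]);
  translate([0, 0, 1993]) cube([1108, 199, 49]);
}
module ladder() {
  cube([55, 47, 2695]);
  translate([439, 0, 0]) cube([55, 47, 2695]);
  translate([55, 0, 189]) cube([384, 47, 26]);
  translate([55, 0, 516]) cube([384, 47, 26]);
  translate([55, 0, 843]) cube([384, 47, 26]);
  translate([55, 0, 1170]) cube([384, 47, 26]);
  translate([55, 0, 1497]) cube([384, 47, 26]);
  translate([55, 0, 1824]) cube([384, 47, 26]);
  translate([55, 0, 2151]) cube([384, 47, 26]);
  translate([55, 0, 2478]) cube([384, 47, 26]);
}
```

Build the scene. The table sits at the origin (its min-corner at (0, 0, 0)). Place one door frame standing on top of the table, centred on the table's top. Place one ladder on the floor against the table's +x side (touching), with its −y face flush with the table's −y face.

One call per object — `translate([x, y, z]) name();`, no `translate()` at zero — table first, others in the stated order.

table();
translate([44, 239, 736]) door_frame();
translate([1196, 0, 0]) ladder();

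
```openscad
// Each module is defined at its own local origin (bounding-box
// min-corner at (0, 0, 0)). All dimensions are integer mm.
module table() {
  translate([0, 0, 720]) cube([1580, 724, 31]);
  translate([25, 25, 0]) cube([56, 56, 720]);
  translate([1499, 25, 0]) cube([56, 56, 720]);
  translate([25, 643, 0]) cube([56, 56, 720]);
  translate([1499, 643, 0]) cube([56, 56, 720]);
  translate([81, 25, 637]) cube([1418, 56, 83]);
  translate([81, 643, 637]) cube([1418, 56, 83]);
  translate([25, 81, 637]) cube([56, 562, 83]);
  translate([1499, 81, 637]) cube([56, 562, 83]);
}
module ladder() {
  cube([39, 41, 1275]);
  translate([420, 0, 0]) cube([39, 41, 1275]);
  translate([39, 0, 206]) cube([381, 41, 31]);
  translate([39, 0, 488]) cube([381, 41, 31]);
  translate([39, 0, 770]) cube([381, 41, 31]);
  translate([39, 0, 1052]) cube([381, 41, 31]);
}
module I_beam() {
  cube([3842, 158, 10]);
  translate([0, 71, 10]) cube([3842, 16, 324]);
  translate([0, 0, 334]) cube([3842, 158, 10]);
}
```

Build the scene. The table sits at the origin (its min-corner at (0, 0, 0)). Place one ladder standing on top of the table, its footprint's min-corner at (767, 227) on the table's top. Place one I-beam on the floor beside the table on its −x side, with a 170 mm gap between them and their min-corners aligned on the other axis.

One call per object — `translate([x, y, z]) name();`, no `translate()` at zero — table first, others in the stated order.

table();
translate([767, 227, 751]) ladder();
translate([-4012, 0, 0]) I_beam();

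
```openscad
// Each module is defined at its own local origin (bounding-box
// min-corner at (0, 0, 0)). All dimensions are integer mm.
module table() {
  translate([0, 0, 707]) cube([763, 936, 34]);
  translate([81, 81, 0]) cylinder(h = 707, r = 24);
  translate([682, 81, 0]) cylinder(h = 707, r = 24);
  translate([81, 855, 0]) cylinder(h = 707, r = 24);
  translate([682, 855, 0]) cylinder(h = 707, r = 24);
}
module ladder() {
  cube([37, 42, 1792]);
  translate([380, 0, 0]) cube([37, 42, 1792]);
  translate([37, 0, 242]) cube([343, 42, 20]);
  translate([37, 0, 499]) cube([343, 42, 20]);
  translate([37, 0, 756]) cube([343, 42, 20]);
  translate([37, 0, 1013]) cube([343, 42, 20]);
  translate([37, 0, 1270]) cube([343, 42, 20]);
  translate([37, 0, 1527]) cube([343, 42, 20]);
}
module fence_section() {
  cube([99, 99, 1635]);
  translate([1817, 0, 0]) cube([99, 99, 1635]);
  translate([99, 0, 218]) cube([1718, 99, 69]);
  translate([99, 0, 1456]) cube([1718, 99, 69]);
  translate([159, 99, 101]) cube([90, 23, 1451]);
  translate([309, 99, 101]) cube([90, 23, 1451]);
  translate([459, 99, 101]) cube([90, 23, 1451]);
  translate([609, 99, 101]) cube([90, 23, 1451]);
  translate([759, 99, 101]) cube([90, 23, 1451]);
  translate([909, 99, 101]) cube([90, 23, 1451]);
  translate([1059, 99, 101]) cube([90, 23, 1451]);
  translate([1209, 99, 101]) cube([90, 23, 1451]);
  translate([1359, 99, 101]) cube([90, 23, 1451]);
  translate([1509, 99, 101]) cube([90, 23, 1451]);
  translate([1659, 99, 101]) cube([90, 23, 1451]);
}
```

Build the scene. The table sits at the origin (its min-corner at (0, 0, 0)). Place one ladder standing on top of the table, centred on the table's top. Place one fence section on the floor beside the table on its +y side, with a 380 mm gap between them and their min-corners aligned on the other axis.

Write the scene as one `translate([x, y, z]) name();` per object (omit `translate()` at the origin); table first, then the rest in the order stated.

table();
translate([173, 447, 741]) ladder();
translate([0, 1316, 0]) fence_section();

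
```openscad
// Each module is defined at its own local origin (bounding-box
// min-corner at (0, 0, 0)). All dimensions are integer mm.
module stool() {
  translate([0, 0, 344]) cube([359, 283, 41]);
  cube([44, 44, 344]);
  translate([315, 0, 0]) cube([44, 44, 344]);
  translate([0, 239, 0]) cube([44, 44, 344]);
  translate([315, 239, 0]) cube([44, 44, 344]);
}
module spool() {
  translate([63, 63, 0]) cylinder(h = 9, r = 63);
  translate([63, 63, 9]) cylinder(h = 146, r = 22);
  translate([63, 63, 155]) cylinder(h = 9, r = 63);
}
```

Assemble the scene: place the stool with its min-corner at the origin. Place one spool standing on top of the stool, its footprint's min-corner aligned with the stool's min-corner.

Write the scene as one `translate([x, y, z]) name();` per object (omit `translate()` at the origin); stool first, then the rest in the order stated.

stool();
translate([0, 0, 385]) spool();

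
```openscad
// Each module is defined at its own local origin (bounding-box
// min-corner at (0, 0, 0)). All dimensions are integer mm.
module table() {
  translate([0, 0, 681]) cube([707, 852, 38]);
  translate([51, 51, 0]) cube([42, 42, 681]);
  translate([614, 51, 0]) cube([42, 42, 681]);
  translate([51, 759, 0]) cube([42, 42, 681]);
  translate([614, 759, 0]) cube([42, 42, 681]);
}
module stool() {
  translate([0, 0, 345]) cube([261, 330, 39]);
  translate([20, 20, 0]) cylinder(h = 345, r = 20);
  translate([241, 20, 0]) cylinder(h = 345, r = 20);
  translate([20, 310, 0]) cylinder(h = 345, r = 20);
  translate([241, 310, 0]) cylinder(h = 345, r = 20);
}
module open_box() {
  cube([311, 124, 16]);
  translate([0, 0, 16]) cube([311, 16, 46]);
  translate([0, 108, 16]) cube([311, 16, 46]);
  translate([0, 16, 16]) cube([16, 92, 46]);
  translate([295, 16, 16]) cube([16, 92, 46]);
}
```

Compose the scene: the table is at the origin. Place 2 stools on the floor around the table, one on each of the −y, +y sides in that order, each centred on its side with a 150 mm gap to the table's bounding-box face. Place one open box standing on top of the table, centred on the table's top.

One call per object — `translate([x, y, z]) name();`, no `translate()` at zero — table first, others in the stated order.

table();
translate([223, -480, 0]) stool();
translate([223, 1002, 0]) stool();
translate([198, 364, 719]) open_box();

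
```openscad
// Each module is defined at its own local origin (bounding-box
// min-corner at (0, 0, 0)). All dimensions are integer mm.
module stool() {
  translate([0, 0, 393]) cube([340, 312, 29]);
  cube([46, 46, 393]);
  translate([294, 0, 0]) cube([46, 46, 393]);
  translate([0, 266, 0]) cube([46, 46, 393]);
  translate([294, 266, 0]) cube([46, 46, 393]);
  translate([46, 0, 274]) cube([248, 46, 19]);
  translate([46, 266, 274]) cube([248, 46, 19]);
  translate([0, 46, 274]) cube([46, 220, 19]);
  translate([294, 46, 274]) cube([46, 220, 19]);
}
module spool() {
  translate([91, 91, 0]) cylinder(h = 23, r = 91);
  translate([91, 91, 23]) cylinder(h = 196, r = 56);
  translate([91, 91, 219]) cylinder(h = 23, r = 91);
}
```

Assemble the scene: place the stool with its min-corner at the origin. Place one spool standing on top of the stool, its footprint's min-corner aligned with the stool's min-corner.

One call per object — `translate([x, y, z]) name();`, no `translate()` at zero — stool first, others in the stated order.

stool();
translate([0, 0, 422]) spool();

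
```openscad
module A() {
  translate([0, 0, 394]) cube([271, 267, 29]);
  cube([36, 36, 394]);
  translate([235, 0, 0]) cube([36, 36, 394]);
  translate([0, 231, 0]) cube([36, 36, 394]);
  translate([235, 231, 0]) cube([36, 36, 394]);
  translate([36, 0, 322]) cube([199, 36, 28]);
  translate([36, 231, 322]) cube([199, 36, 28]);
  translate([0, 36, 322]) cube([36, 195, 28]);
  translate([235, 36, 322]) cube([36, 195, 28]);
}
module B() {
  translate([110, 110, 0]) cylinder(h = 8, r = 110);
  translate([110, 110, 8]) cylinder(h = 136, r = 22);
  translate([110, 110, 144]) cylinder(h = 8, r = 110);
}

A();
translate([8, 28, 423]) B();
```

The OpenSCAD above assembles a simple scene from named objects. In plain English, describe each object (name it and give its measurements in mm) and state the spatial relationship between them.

A is a simple wooden stool: a rectangular seat 271 mm (x) by 267 mm (y), 29 mm thick, top face at z = 423 mm, on four square legs, each 36×36 mm in cross-section. The legs rest on z = 0, each flush with a corner of the seat. Four stretchers, 36 mm wide and 28 mm tall, connect adjacent legs with their undersides at z = 322 mm, each running between the inner faces of the legs it joins and aligned with the legs' outer faces on the other axis.

B is a spool: two coaxial disc flanges of radius 110 mm and thickness 8 mm, joined by a core cylinder of radius 22 mm and height 136 mm. The lower flange rests on z = 0 and the three cylinders share a vertical axis.

The spool is on top of the stool.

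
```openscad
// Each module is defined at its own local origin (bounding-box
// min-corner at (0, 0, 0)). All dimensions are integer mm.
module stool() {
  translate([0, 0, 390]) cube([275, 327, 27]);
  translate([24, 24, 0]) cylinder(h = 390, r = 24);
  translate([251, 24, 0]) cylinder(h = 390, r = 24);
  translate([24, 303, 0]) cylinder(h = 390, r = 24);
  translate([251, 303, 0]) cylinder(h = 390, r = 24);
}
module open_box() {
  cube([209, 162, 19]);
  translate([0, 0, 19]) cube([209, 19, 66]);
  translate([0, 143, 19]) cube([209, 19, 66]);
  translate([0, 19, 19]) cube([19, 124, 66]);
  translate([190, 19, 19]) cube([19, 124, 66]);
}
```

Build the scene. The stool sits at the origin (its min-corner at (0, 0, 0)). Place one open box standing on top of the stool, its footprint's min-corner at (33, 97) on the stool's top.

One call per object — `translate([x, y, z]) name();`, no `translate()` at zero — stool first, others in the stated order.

stool();
translate([33, 97, 417]) open_box();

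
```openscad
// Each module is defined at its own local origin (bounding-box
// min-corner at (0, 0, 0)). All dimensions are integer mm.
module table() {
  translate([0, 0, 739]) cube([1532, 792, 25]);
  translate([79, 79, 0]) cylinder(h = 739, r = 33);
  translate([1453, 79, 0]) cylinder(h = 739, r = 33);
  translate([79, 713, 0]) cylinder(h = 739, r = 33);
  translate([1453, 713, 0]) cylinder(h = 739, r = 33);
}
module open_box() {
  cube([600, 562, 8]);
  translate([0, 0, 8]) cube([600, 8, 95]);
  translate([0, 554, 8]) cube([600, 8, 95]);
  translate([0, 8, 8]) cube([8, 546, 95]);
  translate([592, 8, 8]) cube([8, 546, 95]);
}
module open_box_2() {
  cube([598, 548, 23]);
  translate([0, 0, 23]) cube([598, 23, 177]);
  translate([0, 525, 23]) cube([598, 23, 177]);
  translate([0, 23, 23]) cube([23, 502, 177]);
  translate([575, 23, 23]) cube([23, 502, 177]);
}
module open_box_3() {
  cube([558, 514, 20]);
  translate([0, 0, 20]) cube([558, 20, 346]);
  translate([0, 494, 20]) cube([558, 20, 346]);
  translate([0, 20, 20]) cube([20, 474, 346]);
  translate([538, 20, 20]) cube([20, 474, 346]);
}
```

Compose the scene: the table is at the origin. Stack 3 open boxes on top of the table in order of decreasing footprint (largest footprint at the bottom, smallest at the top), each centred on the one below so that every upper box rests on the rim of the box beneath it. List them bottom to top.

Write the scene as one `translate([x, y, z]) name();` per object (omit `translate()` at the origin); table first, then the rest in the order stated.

table();
translate([466, 115, 764]) open_box();
translate([467, 122, 867]) open_box_2();
translate([487, 139, 1067]) open_box_3();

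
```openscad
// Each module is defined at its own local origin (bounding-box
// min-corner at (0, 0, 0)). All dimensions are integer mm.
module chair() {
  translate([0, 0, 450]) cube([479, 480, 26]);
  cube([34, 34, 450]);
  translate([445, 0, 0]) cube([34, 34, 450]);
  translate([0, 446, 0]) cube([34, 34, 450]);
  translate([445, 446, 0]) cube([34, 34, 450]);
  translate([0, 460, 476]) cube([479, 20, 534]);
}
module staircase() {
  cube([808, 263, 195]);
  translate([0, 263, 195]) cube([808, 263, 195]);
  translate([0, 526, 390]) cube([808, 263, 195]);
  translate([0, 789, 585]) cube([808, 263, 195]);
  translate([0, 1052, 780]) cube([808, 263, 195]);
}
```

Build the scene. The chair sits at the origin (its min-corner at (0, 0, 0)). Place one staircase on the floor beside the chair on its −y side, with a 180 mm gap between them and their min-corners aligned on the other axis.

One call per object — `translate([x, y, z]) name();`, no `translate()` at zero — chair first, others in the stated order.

chair();
translate([0, -1495, 0]) staircase();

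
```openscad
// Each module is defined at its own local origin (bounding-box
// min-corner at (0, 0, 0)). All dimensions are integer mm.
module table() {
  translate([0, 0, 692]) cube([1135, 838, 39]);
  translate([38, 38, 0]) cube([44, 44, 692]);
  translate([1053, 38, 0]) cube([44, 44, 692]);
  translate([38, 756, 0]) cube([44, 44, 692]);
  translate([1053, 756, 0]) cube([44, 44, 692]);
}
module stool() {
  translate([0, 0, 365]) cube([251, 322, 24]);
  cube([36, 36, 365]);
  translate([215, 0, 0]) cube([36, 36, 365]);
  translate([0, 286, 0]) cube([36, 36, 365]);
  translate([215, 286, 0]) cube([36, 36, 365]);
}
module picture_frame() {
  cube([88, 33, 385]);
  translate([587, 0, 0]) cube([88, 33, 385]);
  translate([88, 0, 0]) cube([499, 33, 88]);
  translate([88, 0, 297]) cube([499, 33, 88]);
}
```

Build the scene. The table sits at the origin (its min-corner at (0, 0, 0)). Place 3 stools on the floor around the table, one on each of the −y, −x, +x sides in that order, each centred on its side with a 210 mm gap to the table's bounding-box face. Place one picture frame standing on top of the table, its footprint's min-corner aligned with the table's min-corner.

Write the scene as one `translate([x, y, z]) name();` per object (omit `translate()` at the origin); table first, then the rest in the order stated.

table();
translate([442, -532, 0]) stool();
translate([-461, 258, 0]) stool();
translate([1345, 258, 0]) stool();
translate([0, 0, 731]) picture_frame();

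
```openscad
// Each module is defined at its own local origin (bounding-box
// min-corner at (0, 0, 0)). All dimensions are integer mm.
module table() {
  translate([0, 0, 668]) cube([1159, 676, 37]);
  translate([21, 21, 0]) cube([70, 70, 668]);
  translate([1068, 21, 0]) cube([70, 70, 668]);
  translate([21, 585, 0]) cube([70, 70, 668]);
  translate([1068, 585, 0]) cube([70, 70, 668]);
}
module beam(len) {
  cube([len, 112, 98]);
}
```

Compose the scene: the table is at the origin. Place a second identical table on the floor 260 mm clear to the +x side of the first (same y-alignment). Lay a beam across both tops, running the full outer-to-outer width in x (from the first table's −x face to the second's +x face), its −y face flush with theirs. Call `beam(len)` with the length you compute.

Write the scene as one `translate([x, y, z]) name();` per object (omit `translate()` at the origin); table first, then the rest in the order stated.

table();
translate([1419, 0, 0]) table();
translate([0, 0, 705]) beam(2578);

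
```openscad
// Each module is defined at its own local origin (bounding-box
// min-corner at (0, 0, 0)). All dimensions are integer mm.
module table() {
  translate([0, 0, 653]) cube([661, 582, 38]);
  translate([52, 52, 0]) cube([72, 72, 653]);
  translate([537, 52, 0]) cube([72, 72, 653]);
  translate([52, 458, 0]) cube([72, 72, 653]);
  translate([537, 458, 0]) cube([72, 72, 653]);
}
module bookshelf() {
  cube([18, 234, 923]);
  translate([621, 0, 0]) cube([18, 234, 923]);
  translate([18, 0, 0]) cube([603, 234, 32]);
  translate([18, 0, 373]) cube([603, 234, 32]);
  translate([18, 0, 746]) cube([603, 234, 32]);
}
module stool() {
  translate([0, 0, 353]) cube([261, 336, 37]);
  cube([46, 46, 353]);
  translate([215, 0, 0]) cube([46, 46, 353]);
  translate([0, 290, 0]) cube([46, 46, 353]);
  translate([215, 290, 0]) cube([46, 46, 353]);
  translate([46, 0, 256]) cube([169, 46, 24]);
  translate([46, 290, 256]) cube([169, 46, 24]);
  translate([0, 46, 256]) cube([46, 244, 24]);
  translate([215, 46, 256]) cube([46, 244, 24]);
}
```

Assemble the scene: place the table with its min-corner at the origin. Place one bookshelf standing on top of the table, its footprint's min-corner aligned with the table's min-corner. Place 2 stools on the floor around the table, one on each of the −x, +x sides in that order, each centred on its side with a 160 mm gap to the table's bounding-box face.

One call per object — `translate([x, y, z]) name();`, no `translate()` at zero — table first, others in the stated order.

table();
translate([0, 0, 691]) bookshelf();
translate([-421, 123, 0]) stool();
translate([821, 123, 0]) stool();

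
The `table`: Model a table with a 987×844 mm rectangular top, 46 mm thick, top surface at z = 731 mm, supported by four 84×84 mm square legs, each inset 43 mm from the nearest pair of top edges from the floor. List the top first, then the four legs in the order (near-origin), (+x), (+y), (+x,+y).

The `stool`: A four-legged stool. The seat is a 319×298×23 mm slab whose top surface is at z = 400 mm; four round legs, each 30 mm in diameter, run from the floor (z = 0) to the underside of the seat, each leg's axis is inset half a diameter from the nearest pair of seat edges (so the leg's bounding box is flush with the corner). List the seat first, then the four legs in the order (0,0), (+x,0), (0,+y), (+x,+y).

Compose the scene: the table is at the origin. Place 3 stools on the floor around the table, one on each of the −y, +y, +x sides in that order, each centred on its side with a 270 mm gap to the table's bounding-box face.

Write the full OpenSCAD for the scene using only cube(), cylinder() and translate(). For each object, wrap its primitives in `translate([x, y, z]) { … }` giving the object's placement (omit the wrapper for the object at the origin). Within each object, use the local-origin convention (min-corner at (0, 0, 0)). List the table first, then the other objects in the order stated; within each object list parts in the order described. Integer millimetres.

translate([0, 0, 685]) cube([987, 844, 46]);
translate([43, 43, 0]) cube([84, 84, 685]);
translate([860, 43, 0]) cube([84, 84, 685]);
translate([43, 717, 0]) cube([84, 84, 685]);
translate([860, 717, 0]) cube([84, 84, 685]);
translate([334, -568, 0]) {
  translate([0, 0, 377]) cube([319, 298, 23]);
  translate([15, 15, 0]) cylinder(h = 377, r = 15);
  translate([304, 15, 0]) cylinder(h = 377, r = 15);
  translate([15, 283, 0]) cylinder(h = 377, r = 15);
  translate([304, 283, 0]) cylinder(h = 377, r = 15);
}
translate([334, 1114, 0]) {
  translate([0, 0, 377]) cube([319, 298, 23]);
  translate([15, 15, 0]) cylinder(h = 377, r = 15);
  translate([304, 15, 0]) cylinder(h = 377, r = 15);
  translate([15, 283, 0]) cylinder(h = 377, r = 15);
  translate([304, 283, 0]) cylinder(h = 377, r = 15);
}
translate([1257, 273, 0]) {
  translate([0, 0, 377]) cube([319, 298, 23]);
  translate([15, 15, 0]) cylinder(h = 377, r = 15);
  translate([304, 15, 0]) cylinder(h = 377, r = 15);
  translate([15, 283, 0]) cylinder(h = 377, r = 15);
  translate([304, 283, 0]) cylinder(h = 377, r = 15);
}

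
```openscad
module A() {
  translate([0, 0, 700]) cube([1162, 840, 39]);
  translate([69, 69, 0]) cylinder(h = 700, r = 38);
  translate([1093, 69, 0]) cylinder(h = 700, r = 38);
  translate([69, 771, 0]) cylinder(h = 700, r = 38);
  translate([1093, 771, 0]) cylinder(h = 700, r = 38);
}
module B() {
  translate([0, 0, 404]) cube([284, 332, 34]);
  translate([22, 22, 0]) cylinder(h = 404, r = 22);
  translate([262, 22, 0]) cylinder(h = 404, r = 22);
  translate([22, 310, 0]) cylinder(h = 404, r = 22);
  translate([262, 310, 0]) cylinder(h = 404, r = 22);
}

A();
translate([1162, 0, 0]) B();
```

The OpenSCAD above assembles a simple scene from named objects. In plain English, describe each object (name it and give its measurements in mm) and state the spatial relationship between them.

A is a table: top 1162 mm (x) × 840 mm (y), 39 mm thick, upper face at z = 739 mm, on four round legs of 76 mm diameter, each leg's bounding box inset 31 mm from the nearest pair of top edges, running from z = 0 to the bottom of the top.

B is a four-legged stool. The seat is 284×332 mm, 34 mm thick, top at z = 438 mm. It stands on four round legs, each 44 mm in diameter, from z = 0 to the seat underside, each leg's axis is inset half a diameter from the nearest pair of seat edges (so the leg's bounding box is flush with the corner).

The stool is against the table's +x side, with their −y faces flush.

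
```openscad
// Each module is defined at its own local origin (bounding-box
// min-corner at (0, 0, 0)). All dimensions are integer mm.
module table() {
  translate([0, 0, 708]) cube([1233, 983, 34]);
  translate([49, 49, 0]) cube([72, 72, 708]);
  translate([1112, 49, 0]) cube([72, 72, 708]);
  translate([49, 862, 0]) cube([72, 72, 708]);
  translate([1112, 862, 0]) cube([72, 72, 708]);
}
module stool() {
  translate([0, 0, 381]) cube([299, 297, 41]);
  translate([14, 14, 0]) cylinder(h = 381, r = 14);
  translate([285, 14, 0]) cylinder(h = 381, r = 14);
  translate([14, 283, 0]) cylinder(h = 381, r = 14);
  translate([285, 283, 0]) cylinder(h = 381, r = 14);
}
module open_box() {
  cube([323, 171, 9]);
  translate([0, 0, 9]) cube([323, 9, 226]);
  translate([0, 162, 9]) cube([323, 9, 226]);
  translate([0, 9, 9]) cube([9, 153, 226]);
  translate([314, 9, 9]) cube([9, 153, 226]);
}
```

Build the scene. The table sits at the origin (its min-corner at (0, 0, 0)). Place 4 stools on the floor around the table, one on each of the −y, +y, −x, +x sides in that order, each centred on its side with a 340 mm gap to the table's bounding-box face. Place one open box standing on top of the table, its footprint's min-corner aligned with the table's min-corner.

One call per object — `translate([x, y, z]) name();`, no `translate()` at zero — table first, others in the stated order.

table();
translate([467, -637, 0]) stool();
translate([467, 1323, 0]) stool();
translate([-639, 343, 0]) stool();
translate([1573, 343, 0]) stool();
translate([0, 0, 742]) open_box();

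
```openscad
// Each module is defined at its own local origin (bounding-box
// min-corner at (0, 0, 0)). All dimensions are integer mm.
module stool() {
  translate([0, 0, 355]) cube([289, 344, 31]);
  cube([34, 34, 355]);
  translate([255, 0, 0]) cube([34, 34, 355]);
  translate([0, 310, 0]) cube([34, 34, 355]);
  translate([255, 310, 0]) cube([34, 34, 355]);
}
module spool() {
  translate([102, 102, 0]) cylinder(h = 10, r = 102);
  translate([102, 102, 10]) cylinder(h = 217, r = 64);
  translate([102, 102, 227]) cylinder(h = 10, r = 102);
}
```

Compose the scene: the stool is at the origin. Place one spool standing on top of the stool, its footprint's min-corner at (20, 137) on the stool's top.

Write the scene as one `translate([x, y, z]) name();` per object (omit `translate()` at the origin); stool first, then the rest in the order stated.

stool();
translate([20, 137, 386]) spool();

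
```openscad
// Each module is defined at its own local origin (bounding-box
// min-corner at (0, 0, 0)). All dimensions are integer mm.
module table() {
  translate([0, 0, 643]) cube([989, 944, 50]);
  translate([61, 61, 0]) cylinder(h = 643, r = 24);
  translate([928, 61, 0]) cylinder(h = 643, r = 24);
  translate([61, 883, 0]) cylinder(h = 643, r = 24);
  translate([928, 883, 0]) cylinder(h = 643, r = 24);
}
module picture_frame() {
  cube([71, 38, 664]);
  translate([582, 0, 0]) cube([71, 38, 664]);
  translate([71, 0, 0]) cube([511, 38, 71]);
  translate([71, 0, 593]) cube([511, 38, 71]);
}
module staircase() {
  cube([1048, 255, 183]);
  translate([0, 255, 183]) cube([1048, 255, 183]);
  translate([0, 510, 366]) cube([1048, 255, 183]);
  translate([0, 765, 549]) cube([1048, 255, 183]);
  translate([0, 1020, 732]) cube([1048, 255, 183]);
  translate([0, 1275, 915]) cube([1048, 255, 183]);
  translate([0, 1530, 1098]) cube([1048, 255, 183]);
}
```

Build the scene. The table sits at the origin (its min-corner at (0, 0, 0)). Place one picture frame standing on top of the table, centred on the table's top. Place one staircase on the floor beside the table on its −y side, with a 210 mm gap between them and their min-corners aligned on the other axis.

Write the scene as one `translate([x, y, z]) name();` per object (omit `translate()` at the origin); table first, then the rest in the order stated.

table();
translate([168, 453, 693]) picture_frame();
translate([0, -1995, 0]) staircase();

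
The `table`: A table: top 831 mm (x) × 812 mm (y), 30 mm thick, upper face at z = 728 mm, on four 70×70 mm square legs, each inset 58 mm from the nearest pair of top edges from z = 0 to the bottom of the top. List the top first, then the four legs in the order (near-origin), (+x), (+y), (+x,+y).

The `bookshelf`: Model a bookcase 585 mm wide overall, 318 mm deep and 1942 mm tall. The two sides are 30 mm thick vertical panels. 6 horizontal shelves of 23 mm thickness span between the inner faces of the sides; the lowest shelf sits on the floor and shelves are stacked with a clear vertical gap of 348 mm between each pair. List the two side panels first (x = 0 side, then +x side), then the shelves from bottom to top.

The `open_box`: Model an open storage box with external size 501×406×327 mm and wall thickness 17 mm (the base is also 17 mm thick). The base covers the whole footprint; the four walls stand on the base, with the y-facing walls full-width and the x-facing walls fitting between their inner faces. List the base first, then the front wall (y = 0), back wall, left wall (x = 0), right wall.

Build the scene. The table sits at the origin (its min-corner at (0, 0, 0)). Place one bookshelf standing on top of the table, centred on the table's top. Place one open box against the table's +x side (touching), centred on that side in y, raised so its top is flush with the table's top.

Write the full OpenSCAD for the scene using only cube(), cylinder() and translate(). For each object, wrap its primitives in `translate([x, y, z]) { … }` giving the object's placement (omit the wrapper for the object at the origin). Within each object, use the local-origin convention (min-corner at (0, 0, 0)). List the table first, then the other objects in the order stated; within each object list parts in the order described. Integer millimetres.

translate([0, 0, 698]) cube([831, 812, 30]);
translate([58, 58, 0]) cube([70, 70, 698]);
translate([703, 58, 0]) cube([70, 70, 698]);
translate([58, 684, 0]) cube([70, 70, 698]);
translate([703, 684, 0]) cube([70, 70, 698]);
translate([123, 247, 728]) {
  cube([30, 318, 1942]);
  translate([555, 0, 0]) cube([30, 318, 1942]);
  translate([30, 0, 0]) cube([525, 318, 23]);
  translate([30, 0, 371]) cube([525, 318, 23]);
  translate([30, 0, 742]) cube([525, 318, 23]);
  translate([30, 0, 1113]) cube([525, 318, 23]);
  translate([30, 0, 1484]) cube([525, 318, 23]);
  translate([30, 0, 1855]) cube([525, 318, 23]);
}
translate([831, 203, 401]) {
  cube([501, 406, 17]);
  translate([0, 0, 17]) cube([501, 17, 310]);
  translate([0, 389, 17]) cube([501, 17, 310]);
  translate([0, 17, 17]) cube([17, 372, 310]);
  translate([484, 17, 17]) cube([17, 372, 310]);
}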